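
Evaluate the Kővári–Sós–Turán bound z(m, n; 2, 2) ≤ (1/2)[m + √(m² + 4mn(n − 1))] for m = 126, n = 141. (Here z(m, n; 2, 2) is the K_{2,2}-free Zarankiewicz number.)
z(126, 141; 2, 2) ≤ (1/2)[126 + √(126² + 4·126·141·140)] = (1/2)[126 + √9964836] = 1641.3564

Kővári–Sós–Turán: let r_1, ..., r_126 be the row sums and z = Σ r_i the total number of 1s. Each pair of columns can share at most one row with both entries 1 (else a 2×2 all-ones block appears), so Σ_i C(r_i, 2) ≤ C(141, 2) = 9870. By convexity Σ_i C(r_i, 2) ≥ 126·C(z/126, 2) = z(z − 126)/(2·126), giving z² − 126z − 126·141·140 ≤ 0 and hence z ≤ (1/2)[126 + √(15876 + 4·2487240)] = (1/2)[126 + √9964836] ≈ (1/2)(126 + 3156.7128) = 1641.3564.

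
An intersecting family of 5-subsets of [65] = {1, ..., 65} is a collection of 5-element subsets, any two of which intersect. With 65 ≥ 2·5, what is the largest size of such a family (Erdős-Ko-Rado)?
max |F| = C(64, 4) = 635376

Erdős-Ko-Rado (1961): when n ≥ 2k, max |F| = C(n−1, k−1). The bound is attained by the star {A : i ∈ A} for any fixed i ∈ [n]. Here C(65−1, 5−1) = C(64, 4) = 635376.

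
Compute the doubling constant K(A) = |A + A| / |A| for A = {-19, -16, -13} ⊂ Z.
K = |A + A| / |A| = 5/3

Enumerate A + A = {a + b : a, b ∈ A}. With |A| = 3, there are |A|^2 = 9 ordered sum pairs; collecting distinct values, A + A = {-38, -35, -32, -29, -26}, so |A + A| = 5. Thus K = 5/3. Here |A + A| = 2|A| − 1 = 5, the minimum possible — so K = 5/3 is minimal, which holds iff A is an arithmetic progression.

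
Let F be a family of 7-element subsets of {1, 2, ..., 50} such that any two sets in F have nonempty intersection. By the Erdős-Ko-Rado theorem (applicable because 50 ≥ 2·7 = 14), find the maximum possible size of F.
max |F| = C(49, 6) = 13983816

Erdős-Ko-Rado (1961): when n ≥ 2k, max |F| = C(n−1, k−1). The bound is attained by the star {A : i ∈ A} for any fixed i ∈ [n]. Here C(50−1, 7−1) = C(49, 6) = 13983816.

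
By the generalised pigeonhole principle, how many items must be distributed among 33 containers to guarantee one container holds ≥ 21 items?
n = (21 − 1)·33 + 1 = 661

By the generalised pigeonhole principle, to guarantee some box contains ≥ r objects we need more than (r − 1) · k objects total. Threshold: n = (r − 1) · k + 1. With r = 21 and k = 33: n = 20 · 33 + 1 = 660 + 1 = 661. For n = 660 = 20 · 33, we can put exactly 20 objects in every box, avoiding 21 in any single one — so 661 is tight.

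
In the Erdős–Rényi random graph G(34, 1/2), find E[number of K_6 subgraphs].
E[# K_6] = C(34, 6) · (1/2)^C(6, 2) = 1344904 / 2^15 = 168113/4096 ≈ 41.043213

For each 6-subset S of vertices (there are C(34, 6) = 1344904 such S), let X_S = 1 if S induces a K_6 (all C(6, 2) = 15 edges present). Then P(X_S = 1) = (1/2)^15 = 1/32768. By linearity of expectation, E[# K_6] = C(34, 6) · (1/2)^15 = 1344904 / 32768 = 168113/4096 ≈ 41.043213.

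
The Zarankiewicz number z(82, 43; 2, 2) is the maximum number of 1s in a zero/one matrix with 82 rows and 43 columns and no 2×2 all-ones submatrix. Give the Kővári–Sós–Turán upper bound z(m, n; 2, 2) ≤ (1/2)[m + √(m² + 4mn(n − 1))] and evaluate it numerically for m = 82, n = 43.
z(82, 43; 2, 2) ≤ (1/2)[82 + √(82² + 4·82·43·42)] = (1/2)[82 + √599092] = 428.0052

Kővári–Sós–Turán: let r_1, ..., r_82 be the row sums and z = Σ r_i the total number of 1s. Each pair of columns can share at most one row with both entries 1 (else a 2×2 all-ones block appears), so Σ_i C(r_i, 2) ≤ C(43, 2) = 903. By convexity Σ_i C(r_i, 2) ≥ 82·C(z/82, 2) = z(z − 82)/(2·82), giving z² − 82z − 82·43·42 ≤ 0 and hence z ≤ (1/2)[82 + √(6724 + 4·148092)] = (1/2)[82 + √599092] ≈ (1/2)(82 + 774.0103) = 428.0052.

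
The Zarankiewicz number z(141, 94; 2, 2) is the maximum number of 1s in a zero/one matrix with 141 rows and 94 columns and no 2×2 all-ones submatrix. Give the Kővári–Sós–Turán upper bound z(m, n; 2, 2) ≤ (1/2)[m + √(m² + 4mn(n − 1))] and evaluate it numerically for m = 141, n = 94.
z(141, 94; 2, 2) ≤ (1/2)[141 + √(141² + 4·141·94·93)] = (1/2)[141 + √4950369] = 1182.9712

Kővári–Sós–Turán: let r_1, ..., r_141 be the row sums and z = Σ r_i the total number of 1s. Each pair of columns can share at most one row with both entries 1 (else a 2×2 all-ones block appears), so Σ_i C(r_i, 2) ≤ C(94, 2) = 4371. By convexity Σ_i C(r_i, 2) ≥ 141·C(z/141, 2) = z(z − 141)/(2·141), giving z² − 141z − 141·94·93 ≤ 0 and hence z ≤ (1/2)[141 + √(19881 + 4·1232622)] = (1/2)[141 + √4950369] ≈ (1/2)(141 + 2224.9425) = 1182.9712.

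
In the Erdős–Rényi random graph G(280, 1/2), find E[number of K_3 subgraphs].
E[# K_3] = C(280, 3) · (1/2)^C(3, 2) = 3619560 / 2^3 = 452445

For each 3-subset S of vertices (there are C(280, 3) = 3619560 such S), let X_S = 1 if S induces a K_3 (all C(3, 2) = 3 edges present). Then P(X_S = 1) = (1/2)^3 = 1/8. By linearity of expectation, E[# K_3] = C(280, 3) · (1/2)^3 = 3619560 / 8 = 452445.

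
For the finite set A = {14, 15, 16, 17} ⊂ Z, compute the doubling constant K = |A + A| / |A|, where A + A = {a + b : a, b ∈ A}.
K = |A + A| / |A| = 7/4

Enumerate A + A = {a + b : a, b ∈ A}. With |A| = 4, there are |A|^2 = 16 ordered sum pairs; collecting distinct values, A + A = {28, 29, 30, 31, 32, 33, 34}, so |A + A| = 7. Thus K = 7/4. Here |A + A| = 2|A| − 1 = 7, the minimum possible — so K = 7/4 is minimal, which holds iff A is an arithmetic progression.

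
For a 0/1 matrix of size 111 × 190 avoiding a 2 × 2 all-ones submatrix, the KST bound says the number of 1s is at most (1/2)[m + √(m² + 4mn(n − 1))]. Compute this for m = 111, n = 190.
z(111, 190; 2, 2) ≤ (1/2)[111 + √(111² + 4·111·190·189)] = (1/2)[111 + √15956361] = 2052.7707

Kővári–Sós–Turán: let r_1, ..., r_111 be the row sums and z = Σ r_i the total number of 1s. Each pair of columns can share at most one row with both entries 1 (else a 2×2 all-ones block appears), so Σ_i C(r_i, 2) ≤ C(190, 2) = 17955. By convexity Σ_i C(r_i, 2) ≥ 111·C(z/111, 2) = z(z − 111)/(2·111), giving z² − 111z − 111·190·189 ≤ 0 and hence z ≤ (1/2)[111 + √(12321 + 4·3986010)] = (1/2)[111 + √15956361] ≈ (1/2)(111 + 3994.5414) = 2052.7707.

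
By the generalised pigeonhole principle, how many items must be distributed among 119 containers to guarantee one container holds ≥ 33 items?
n = (33 − 1)·119 + 1 = 3809

By the generalised pigeonhole principle, to guarantee some box contains ≥ r objects we need more than (r − 1) · k objects total. Threshold: n = (r − 1) · k + 1. With r = 33 and k = 119: n = 32 · 119 + 1 = 3808 + 1 = 3809. For n = 3808 = 32 · 119, we can put exactly 32 objects in every box, avoiding 33 in any single one — so 3809 is tight.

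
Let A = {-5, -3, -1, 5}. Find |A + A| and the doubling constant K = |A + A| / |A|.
K = |A + A| / |A| = 9/4

Enumerate A + A = {a + b : a, b ∈ A}. With |A| = 4, there are |A|^2 = 16 ordered sum pairs; collecting distinct values, A + A = {-10, -8, -6, -4, -2, 0, 2, 4, 10}, so |A + A| = 9. Thus K = 9/4. For comparison, the minimum possible |A + A| over all 4-element sets is 2·4 − 1 = 7 (so min K = 7/4), attained only by arithmetic progressions.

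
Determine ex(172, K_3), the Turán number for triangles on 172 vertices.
ex(172, K_3) = ⌊172^2/4⌋ = 7396

Mantel (1907): a triangle-free graph on n vertices has at most ⌊n^2/4⌋ edges, with equality for the complete bipartite graph K_{⌊n/2⌋, ⌈n/2⌉}. For n = 172: ⌊172^2/4⌋ = ⌊29584/4⌋ = 7396. The extremal graph is K_{86, 86}, which has 86·86 = 7396 edges.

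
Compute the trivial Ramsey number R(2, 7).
R(2, 7) = 7

R(2, k) = k for all k ≥ 2: in a 2-colouring of K_k, either some edge is red (a red K_2) or all edges are blue (a blue K_k). And K_{6} coloured all-blue has no blue K_7, so R(2, 7) > 6. Hence R(2, 7) = 7.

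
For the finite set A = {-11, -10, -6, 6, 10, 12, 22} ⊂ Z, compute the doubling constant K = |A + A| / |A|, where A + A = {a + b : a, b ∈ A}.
K = |A + A| / |A| = 25/7

Enumerate A + A = {a + b : a, b ∈ A}. With |A| = 7, there are |A|^2 = 49 ordered sum pairs; collecting distinct values, A + A = {-22, -21, -20, -17, -16, -12, -5, -4, -1, 0, 1, 2, 4, 6, 11, 12, 16, 18, 20, 22, 24, 28, 32, 34, 44}, so |A + A| = 25. Thus K = 25/7. For comparison, the minimum possible |A + A| over all 7-element sets is 2·7 − 1 = 13 (so min K = 13/7), attained only by arithmetic progressions.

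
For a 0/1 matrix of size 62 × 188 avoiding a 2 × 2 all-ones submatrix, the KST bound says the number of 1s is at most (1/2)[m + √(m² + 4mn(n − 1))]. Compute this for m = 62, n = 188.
z(62, 188; 2, 2) ≤ (1/2)[62 + √(62² + 4·62·188·187)] = (1/2)[62 + √8722532] = 1507.6967

Kővári–Sós–Turán: let r_1, ..., r_62 be the row sums and z = Σ r_i the total number of 1s. Each pair of columns can share at most one row with both entries 1 (else a 2×2 all-ones block appears), so Σ_i C(r_i, 2) ≤ C(188, 2) = 17578. By convexity Σ_i C(r_i, 2) ≥ 62·C(z/62, 2) = z(z − 62)/(2·62), giving z² − 62z − 62·188·187 ≤ 0 and hence z ≤ (1/2)[62 + √(3844 + 4·2179672)] = (1/2)[62 + √8722532] ≈ (1/2)(62 + 2953.3933) = 1507.6967.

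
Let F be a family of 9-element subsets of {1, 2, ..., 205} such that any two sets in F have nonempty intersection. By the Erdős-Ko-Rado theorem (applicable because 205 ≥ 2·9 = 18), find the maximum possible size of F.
max |F| = C(204, 8) = 64739240078535

The Erdős-Ko-Rado theorem states: for n ≥ 2k, an intersecting family of k-subsets of an n-element set has size at most C(n − 1, k − 1), with equality for 'star' families {A ⊆ [n] : |A| = k, i ∈ A} (fix an element i). For n = 205, k = 9: C(204, 8) = 64739240078535.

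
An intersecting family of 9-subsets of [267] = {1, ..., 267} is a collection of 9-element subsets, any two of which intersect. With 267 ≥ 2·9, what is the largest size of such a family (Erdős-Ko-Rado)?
max |F| = C(266, 8) = 558961084927245

Erdős-Ko-Rado (1961): when n ≥ 2k, max |F| = C(n−1, k−1). The bound is attained by the star {A : i ∈ A} for any fixed i ∈ [n]. Here C(267−1, 9−1) = C(266, 8) = 558961084927245.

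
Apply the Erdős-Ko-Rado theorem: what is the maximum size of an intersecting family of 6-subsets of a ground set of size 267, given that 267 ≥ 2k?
max |F| = C(266, 5) = 10685804668

The Erdős-Ko-Rado theorem states: for n ≥ 2k, an intersecting family of k-subsets of an n-element set has size at most C(n − 1, k − 1), with equality for 'star' families {A ⊆ [n] : |A| = k, i ∈ A} (fix an element i). For n = 267, k = 6: C(266, 5) = 10685804668.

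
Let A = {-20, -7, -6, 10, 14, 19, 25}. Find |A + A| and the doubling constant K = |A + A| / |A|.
K = |A + A| / |A| = 28/7 = 4

Enumerate A + A = {a + b : a, b ∈ A}. With |A| = 7, there are |A|^2 = 49 ordered sum pairs; collecting distinct values, A + A = {-40, -27, -26, -14, -13, -12, -10, -6, -1, 3, 4, 5, 7, 8, 12, 13, 18, 19, 20, 24, 28, 29, 33, 35, 38, 39, 44, 50}, so |A + A| = 28. Thus K = 28/7 = 4. For comparison, the minimum possible |A + A| over all 7-element sets is 2·7 − 1 = 13 (so min K = 13/7), attained only by arithmetic progressions.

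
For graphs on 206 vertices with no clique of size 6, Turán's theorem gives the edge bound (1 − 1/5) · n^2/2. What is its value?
Turán density bound = (4/5) · 206^2/2 = 84872/5 ≈ 16974.4

Turán's theorem: ex(n, K_{r+1}) is achieved by the complete r-partite Turán graph T(n, r) with parts as balanced as possible, and is at most (1 − 1/r) · n^2/2. For r = 5, n = 206: the density bound is (4/5) · 42436/2 = 84872/5 ≈ 16974.4. The integer-valued extremum is e(T(206, 5)) = 16974, which is strictly less than the density bound 84872/5 since 5 ∤ 206 (the parts of T(206, 5) cannot all be equal).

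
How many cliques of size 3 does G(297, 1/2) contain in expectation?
E[# K_3] = C(297, 3) · (1/2)^C(3, 2) = 4322340 / 2^3 = 1080585/2 = 540292.5

For each 3-subset S of vertices (there are C(297, 3) = 4322340 such S), let X_S = 1 if S induces a K_3 (all C(3, 2) = 3 edges present). Then P(X_S = 1) = (1/2)^3 = 1/8. By linearity of expectation, E[# K_3] = C(297, 3) · (1/2)^3 = 4322340 / 8 = 1080585/2 = 540292.5.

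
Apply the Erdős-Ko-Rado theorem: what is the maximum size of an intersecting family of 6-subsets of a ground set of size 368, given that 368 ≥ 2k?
max |F| = C(367, 5) = 53984213283

The Erdős-Ko-Rado theorem states: for n ≥ 2k, an intersecting family of k-subsets of an n-element set has size at most C(n − 1, k − 1), with equality for 'star' families {A ⊆ [n] : |A| = k, i ∈ A} (fix an element i). For n = 368, k = 6: C(367, 5) = 53984213283.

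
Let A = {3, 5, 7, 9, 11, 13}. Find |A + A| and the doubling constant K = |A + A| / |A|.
K = |A + A| / |A| = 11/6

Enumerate A + A = {a + b : a, b ∈ A}. With |A| = 6, there are |A|^2 = 36 ordered sum pairs; collecting distinct values, A + A = {6, 8, 10, 12, 14, 16, 18, 20, 22, 24, 26}, so |A + A| = 11. Thus K = 11/6. Here |A + A| = 2|A| − 1 = 11, the minimum possible — so K = 11/6 is minimal, which holds iff A is an arithmetic progression.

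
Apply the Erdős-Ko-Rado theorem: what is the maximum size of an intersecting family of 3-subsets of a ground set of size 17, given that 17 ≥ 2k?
max |F| = C(16, 2) = 120

The Erdős-Ko-Rado theorem states: for n ≥ 2k, an intersecting family of k-subsets of an n-element set has size at most C(n − 1, k − 1), with equality for 'star' families {A ⊆ [n] : |A| = k, i ∈ A} (fix an element i). For n = 17, k = 3: C(16, 2) = 120.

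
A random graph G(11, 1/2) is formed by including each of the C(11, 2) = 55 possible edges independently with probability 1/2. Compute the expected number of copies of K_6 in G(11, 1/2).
E[# K_6] = C(11, 6) · (1/2)^C(6, 2) = 462 / 2^15 = 231/16384 ≈ 0.014099

For each 6-subset S of vertices (there are C(11, 6) = 462 such S), let X_S = 1 if S induces a K_6 (all C(6, 2) = 15 edges present). Then P(X_S = 1) = (1/2)^15 = 1/32768. By linearity of expectation, E[# K_6] = C(11, 6) · (1/2)^15 = 462 / 32768 = 231/16384 ≈ 0.014099.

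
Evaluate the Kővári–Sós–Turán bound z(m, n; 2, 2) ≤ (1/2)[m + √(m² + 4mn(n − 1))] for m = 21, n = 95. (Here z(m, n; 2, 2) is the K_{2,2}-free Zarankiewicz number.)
z(21, 95; 2, 2) ≤ (1/2)[21 + √(21² + 4·21·95·94)] = (1/2)[21 + √750561] = 443.6746

Kővári–Sós–Turán: let r_1, ..., r_21 be the row sums and z = Σ r_i the total number of 1s. Each pair of columns can share at most one row with both entries 1 (else a 2×2 all-ones block appears), so Σ_i C(r_i, 2) ≤ C(95, 2) = 4465. By convexity Σ_i C(r_i, 2) ≥ 21·C(z/21, 2) = z(z − 21)/(2·21), giving z² − 21z − 21·95·94 ≤ 0 and hence z ≤ (1/2)[21 + √(441 + 4·187530)] = (1/2)[21 + √750561] ≈ (1/2)(21 + 866.3492) = 443.6746.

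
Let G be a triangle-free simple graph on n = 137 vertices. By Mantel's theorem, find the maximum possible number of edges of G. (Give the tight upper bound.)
ex(137, K_3) = ⌊137^2/4⌋ = 4692

Mantel (1907): a triangle-free graph on n vertices has at most ⌊n^2/4⌋ edges, with equality for the complete bipartite graph K_{⌊n/2⌋, ⌈n/2⌉}. For n = 137: ⌊137^2/4⌋ = ⌊18769/4⌋ = 4692. The extremal graph is K_{68, 69}, which has 68·69 = 4692 edges.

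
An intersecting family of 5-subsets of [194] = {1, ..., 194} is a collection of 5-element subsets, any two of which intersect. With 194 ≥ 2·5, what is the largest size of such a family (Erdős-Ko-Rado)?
max |F| = C(193, 4) = 56031760

The Erdős-Ko-Rado theorem states: for n ≥ 2k, an intersecting family of k-subsets of an n-element set has size at most C(n − 1, k − 1), with equality for 'star' families {A ⊆ [n] : |A| = k, i ∈ A} (fix an element i). For n = 194, k = 5: C(193, 4) = 56031760.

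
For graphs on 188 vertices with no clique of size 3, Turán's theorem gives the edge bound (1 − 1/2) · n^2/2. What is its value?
Turán density bound = (1/2) · 188^2/2 = 8836

Turán's theorem: ex(n, K_{r+1}) is achieved by the complete r-partite Turán graph T(n, r) with parts as balanced as possible, and is at most (1 − 1/r) · n^2/2. For r = 2, n = 188: the density bound is (1/2) · 35344/2 = 8836. Since 2 ∣ 188, the Turán graph T(188, 2) has parts of equal size 94, and its edge count e(T(188, 2)) = 8836 attains the density bound exactly.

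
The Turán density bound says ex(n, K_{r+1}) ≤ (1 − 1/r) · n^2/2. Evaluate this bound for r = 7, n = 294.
Turán density bound = (6/7) · 294^2/2 = 37044

Turán's theorem: ex(n, K_{r+1}) is achieved by the complete r-partite Turán graph T(n, r) with parts as balanced as possible, and is at most (1 − 1/r) · n^2/2. For r = 7, n = 294: the density bound is (6/7) · 86436/2 = 37044. Since 7 ∣ 294, the Turán graph T(294, 7) has parts of equal size 42, and its edge count e(T(294, 7)) = 37044 attains the density bound exactly.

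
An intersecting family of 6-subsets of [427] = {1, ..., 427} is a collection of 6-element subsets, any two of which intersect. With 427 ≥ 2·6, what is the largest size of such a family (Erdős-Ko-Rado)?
max |F| = C(426, 5) = 114192073260

The Erdős-Ko-Rado theorem states: for n ≥ 2k, an intersecting family of k-subsets of an n-element set has size at most C(n − 1, k − 1), with equality for 'star' families {A ⊆ [n] : |A| = k, i ∈ A} (fix an element i). For n = 427, k = 6: C(426, 5) = 114192073260.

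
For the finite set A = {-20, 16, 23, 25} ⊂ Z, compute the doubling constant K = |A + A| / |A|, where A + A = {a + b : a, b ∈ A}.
K = |A + A| / |A| = 10/4 = 5/2

Enumerate A + A = {a + b : a, b ∈ A}. With |A| = 4, there are |A|^2 = 16 ordered sum pairs; collecting distinct values, A + A = {-40, -4, 3, 5, 32, 39, 41, 46, 48, 50}, so |A + A| = 10. Thus K = 10/4 = 5/2. For comparison, the minimum possible |A + A| over all 4-element sets is 2·4 − 1 = 7 (so min K = 7/4), attained only by arithmetic progressions.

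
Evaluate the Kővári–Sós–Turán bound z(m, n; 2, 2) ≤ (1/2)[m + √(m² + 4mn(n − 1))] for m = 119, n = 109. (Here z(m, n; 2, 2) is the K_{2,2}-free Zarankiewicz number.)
z(119, 109; 2, 2) ≤ (1/2)[119 + √(119² + 4·119·109·108)] = (1/2)[119 + √5617633] = 1244.5773

Kővári–Sós–Turán: let r_1, ..., r_119 be the row sums and z = Σ r_i the total number of 1s. Each pair of columns can share at most one row with both entries 1 (else a 2×2 all-ones block appears), so Σ_i C(r_i, 2) ≤ C(109, 2) = 5886. By convexity Σ_i C(r_i, 2) ≥ 119·C(z/119, 2) = z(z − 119)/(2·119), giving z² − 119z − 119·109·108 ≤ 0 and hence z ≤ (1/2)[119 + √(14161 + 4·1400868)] = (1/2)[119 + √5617633] ≈ (1/2)(119 + 2370.1546) = 1244.5773.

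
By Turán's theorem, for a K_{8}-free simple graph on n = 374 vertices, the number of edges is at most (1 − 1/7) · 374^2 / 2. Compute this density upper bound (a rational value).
Turán density bound = (6/7) · 374^2/2 = 419628/7 ≈ 59946.8571

Turán's theorem: ex(n, K_{r+1}) is achieved by the complete r-partite Turán graph T(n, r) with parts as balanced as possible, and is at most (1 − 1/r) · n^2/2. For r = 7, n = 374: the density bound is (6/7) · 139876/2 = 419628/7 ≈ 59946.8571. The integer-valued extremum is e(T(374, 7)) = 59946, which is strictly less than the density bound 419628/7 since 7 ∤ 374 (the parts of T(374, 7) cannot all be equal).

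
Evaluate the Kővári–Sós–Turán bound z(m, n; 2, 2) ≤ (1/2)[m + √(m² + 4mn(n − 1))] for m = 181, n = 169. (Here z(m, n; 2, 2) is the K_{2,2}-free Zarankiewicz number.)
z(181, 169; 2, 2) ≤ (1/2)[181 + √(181² + 4·181·169·168)] = (1/2)[181 + √20588569] = 2359.2314

Kővári–Sós–Turán: let r_1, ..., r_181 be the row sums and z = Σ r_i the total number of 1s. Each pair of columns can share at most one row with both entries 1 (else a 2×2 all-ones block appears), so Σ_i C(r_i, 2) ≤ C(169, 2) = 14196. By convexity Σ_i C(r_i, 2) ≥ 181·C(z/181, 2) = z(z − 181)/(2·181), giving z² − 181z − 181·169·168 ≤ 0 and hence z ≤ (1/2)[181 + √(32761 + 4·5138952)] = (1/2)[181 + √20588569] ≈ (1/2)(181 + 4537.4628) = 2359.2314.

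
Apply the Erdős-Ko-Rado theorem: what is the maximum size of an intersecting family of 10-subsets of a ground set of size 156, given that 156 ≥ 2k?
max |F| = C(155, 9) = 112320215956025

The Erdős-Ko-Rado theorem states: for n ≥ 2k, an intersecting family of k-subsets of an n-element set has size at most C(n − 1, k − 1), with equality for 'star' families {A ⊆ [n] : |A| = k, i ∈ A} (fix an element i). For n = 156, k = 10: C(155, 9) = 112320215956025.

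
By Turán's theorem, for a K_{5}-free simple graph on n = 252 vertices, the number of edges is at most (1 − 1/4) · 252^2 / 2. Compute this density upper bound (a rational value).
Turán density bound = (3/4) · 252^2/2 = 23814

Turán's theorem: ex(n, K_{r+1}) is achieved by the complete r-partite Turán graph T(n, r) with parts as balanced as possible, and is at most (1 − 1/r) · n^2/2. For r = 4, n = 252: the density bound is (3/4) · 63504/2 = 23814. Since 4 ∣ 252, the Turán graph T(252, 4) has parts of equal size 63, and its edge count e(T(252, 4)) = 23814 attains the density bound exactly.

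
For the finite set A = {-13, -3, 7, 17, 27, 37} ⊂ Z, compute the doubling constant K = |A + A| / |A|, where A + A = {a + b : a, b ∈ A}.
K = |A + A| / |A| = 11/6

Enumerate A + A = {a + b : a, b ∈ A}. With |A| = 6, there are |A|^2 = 36 ordered sum pairs; collecting distinct values, A + A = {-26, -16, -6, 4, 14, 24, 34, 44, 54, 64, 74}, so |A + A| = 11. Thus K = 11/6. Here |A + A| = 2|A| − 1 = 11, the minimum possible — so K = 11/6 is minimal, which holds iff A is an arithmetic progression.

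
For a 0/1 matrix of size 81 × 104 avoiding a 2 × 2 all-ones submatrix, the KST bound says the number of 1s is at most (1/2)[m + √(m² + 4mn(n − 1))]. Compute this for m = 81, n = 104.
z(81, 104; 2, 2) ≤ (1/2)[81 + √(81² + 4·81·104·103)] = (1/2)[81 + √3477249] = 972.8692

Kővári–Sós–Turán: let r_1, ..., r_81 be the row sums and z = Σ r_i the total number of 1s. Each pair of columns can share at most one row with both entries 1 (else a 2×2 all-ones block appears), so Σ_i C(r_i, 2) ≤ C(104, 2) = 5356. By convexity Σ_i C(r_i, 2) ≥ 81·C(z/81, 2) = z(z − 81)/(2·81), giving z² − 81z − 81·104·103 ≤ 0 and hence z ≤ (1/2)[81 + √(6561 + 4·867672)] = (1/2)[81 + √3477249] ≈ (1/2)(81 + 1864.7383) = 972.8692.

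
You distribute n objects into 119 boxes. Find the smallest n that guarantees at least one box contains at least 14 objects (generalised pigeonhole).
n = (14 − 1)·119 + 1 = 1548

By the generalised pigeonhole principle, to guarantee some box contains ≥ r objects we need more than (r − 1) · k objects total. Threshold: n = (r − 1) · k + 1. With r = 14 and k = 119: n = 13 · 119 + 1 = 1547 + 1 = 1548. For n = 1547 = 13 · 119, we can put exactly 13 objects in every box, avoiding 14 in any single one — so 1548 is tight.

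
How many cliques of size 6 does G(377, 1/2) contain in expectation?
E[# K_6] = C(377, 6) · (1/2)^C(6, 2) = 3831345703900 / 2^15 = 957836425975/8192 ≈ 116923391.842651

For each 6-subset S of vertices (there are C(377, 6) = 3831345703900 such S), let X_S = 1 if S induces a K_6 (all C(6, 2) = 15 edges present). Then P(X_S = 1) = (1/2)^15 = 1/32768. By linearity of expectation, E[# K_6] = C(377, 6) · (1/2)^15 = 3831345703900 / 32768 = 957836425975/8192 ≈ 116923391.842651.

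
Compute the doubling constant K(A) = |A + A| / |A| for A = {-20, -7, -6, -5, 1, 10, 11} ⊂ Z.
K = |A + A| / |A| = 24/7

Enumerate A + A = {a + b : a, b ∈ A}. With |A| = 7, there are |A|^2 = 49 ordered sum pairs; collecting distinct values, A + A = {-40, -27, -26, -25, -19, -14, -13, -12, -11, -10, -9, -6, -5, -4, 2, 3, 4, 5, 6, 11, 12, 20, 21, 22}, so |A + A| = 24. Thus K = 24/7. For comparison, the minimum possible |A + A| over all 7-element sets is 2·7 − 1 = 13 (so min K = 13/7), attained only by arithmetic progressions.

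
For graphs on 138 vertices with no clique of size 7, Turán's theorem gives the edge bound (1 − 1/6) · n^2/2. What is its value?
Turán density bound = (5/6) · 138^2/2 = 7935

Turán's theorem: ex(n, K_{r+1}) is achieved by the complete r-partite Turán graph T(n, r) with parts as balanced as possible, and is at most (1 − 1/r) · n^2/2. For r = 6, n = 138: the density bound is (5/6) · 19044/2 = 7935. Since 6 ∣ 138, the Turán graph T(138, 6) has parts of equal size 23, and its edge count e(T(138, 6)) = 7935 attains the density bound exactly.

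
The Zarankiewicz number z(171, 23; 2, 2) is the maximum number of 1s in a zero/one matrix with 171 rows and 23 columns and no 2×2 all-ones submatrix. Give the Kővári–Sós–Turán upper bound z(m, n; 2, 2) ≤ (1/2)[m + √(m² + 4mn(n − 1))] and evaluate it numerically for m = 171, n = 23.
z(171, 23; 2, 2) ≤ (1/2)[171 + √(171² + 4·171·23·22)] = (1/2)[171 + √375345] = 391.827

Kővári–Sós–Turán: let r_1, ..., r_171 be the row sums and z = Σ r_i the total number of 1s. Each pair of columns can share at most one row with both entries 1 (else a 2×2 all-ones block appears), so Σ_i C(r_i, 2) ≤ C(23, 2) = 253. By convexity Σ_i C(r_i, 2) ≥ 171·C(z/171, 2) = z(z − 171)/(2·171), giving z² − 171z − 171·23·22 ≤ 0 and hence z ≤ (1/2)[171 + √(29241 + 4·86526)] = (1/2)[171 + √375345] ≈ (1/2)(171 + 612.6541) = 391.827.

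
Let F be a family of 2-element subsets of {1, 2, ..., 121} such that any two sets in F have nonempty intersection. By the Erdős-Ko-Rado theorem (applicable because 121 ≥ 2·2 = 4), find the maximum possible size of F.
max |F| = C(120, 1) = 120

Erdős-Ko-Rado (1961): when n ≥ 2k, max |F| = C(n−1, k−1). The bound is attained by the star {A : i ∈ A} for any fixed i ∈ [n]. Here C(121−1, 2−1) = C(120, 1) = 120.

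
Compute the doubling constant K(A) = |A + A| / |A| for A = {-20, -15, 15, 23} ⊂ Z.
K = |A + A| / |A| = 10/4 = 5/2

Enumerate A + A = {a + b : a, b ∈ A}. With |A| = 4, there are |A|^2 = 16 ordered sum pairs; collecting distinct values, A + A = {-40, -35, -30, -5, 0, 3, 8, 30, 38, 46}, so |A + A| = 10. Thus K = 10/4 = 5/2. For comparison, the minimum possible |A + A| over all 4-element sets is 2·4 − 1 = 7 (so min K = 7/4), attained only by arithmetic progressions.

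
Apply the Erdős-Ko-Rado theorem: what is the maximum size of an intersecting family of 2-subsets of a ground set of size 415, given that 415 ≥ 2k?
max |F| = C(414, 1) = 414

Erdős-Ko-Rado (1961): when n ≥ 2k, max |F| = C(n−1, k−1). The bound is attained by the star {A : i ∈ A} for any fixed i ∈ [n]. Here C(415−1, 2−1) = C(414, 1) = 414.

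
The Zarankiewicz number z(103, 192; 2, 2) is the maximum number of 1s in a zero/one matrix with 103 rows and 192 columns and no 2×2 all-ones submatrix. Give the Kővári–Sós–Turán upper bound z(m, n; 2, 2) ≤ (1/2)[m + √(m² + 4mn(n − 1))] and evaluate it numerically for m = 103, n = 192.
z(103, 192; 2, 2) ≤ (1/2)[103 + √(103² + 4·103·192·191)] = (1/2)[103 + √15119473] = 1995.6883

Kővári–Sós–Turán: let r_1, ..., r_103 be the row sums and z = Σ r_i the total number of 1s. Each pair of columns can share at most one row with both entries 1 (else a 2×2 all-ones block appears), so Σ_i C(r_i, 2) ≤ C(192, 2) = 18336. By convexity Σ_i C(r_i, 2) ≥ 103·C(z/103, 2) = z(z − 103)/(2·103), giving z² − 103z − 103·192·191 ≤ 0 and hence z ≤ (1/2)[103 + √(10609 + 4·3777216)] = (1/2)[103 + √15119473] ≈ (1/2)(103 + 3888.3767) = 1995.6883.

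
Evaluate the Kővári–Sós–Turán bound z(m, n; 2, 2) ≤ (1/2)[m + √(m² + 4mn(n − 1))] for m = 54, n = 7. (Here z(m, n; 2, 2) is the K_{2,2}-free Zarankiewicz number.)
z(54, 7; 2, 2) ≤ (1/2)[54 + √(54² + 4·54·7·6)] = (1/2)[54 + √11988] = 81.7449

Kővári–Sós–Turán: let r_1, ..., r_54 be the row sums and z = Σ r_i the total number of 1s. Each pair of columns can share at most one row with both entries 1 (else a 2×2 all-ones block appears), so Σ_i C(r_i, 2) ≤ C(7, 2) = 21. By convexity Σ_i C(r_i, 2) ≥ 54·C(z/54, 2) = z(z − 54)/(2·54), giving z² − 54z − 54·7·6 ≤ 0 and hence z ≤ (1/2)[54 + √(2916 + 4·2268)] = (1/2)[54 + √11988] ≈ (1/2)(54 + 109.4897) = 81.7449.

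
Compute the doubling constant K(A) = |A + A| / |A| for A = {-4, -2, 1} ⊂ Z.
K = |A + A| / |A| = 6/3 = 2

Enumerate A + A = {a + b : a, b ∈ A}. With |A| = 3, there are |A|^2 = 9 ordered sum pairs; collecting distinct values, A + A = {-8, -6, -4, -3, -1, 2}, so |A + A| = 6. Thus K = 6/3 = 2. For comparison, the minimum possible |A + A| over all 3-element sets is 2·3 − 1 = 5 (so min K = 5/3), attained only by arithmetic progressions.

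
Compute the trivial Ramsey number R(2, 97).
R(2, 97) = 97

R(2, k) = k for all k ≥ 2: in a 2-colouring of K_k, either some edge is red (a red K_2) or all edges are blue (a blue K_k). And K_{96} coloured all-blue has no blue K_97, so R(2, 97) > 96. Hence R(2, 97) = 97.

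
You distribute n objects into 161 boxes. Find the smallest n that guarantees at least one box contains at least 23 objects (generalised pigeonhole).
n = (23 − 1)·161 + 1 = 3543

By the generalised pigeonhole principle, to guarantee some box contains ≥ r objects we need more than (r − 1) · k objects total. Threshold: n = (r − 1) · k + 1. With r = 23 and k = 161: n = 22 · 161 + 1 = 3542 + 1 = 3543. For n = 3542 = 22 · 161, we can put exactly 22 objects in every box, avoiding 23 in any single one — so 3543 is tight.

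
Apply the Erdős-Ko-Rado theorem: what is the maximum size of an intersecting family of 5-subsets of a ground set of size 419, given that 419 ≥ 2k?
max |F| = C(418, 4) = 1253841160

The Erdős-Ko-Rado theorem states: for n ≥ 2k, an intersecting family of k-subsets of an n-element set has size at most C(n − 1, k − 1), with equality for 'star' families {A ⊆ [n] : |A| = k, i ∈ A} (fix an element i). For n = 419, k = 5: C(418, 4) = 1253841160.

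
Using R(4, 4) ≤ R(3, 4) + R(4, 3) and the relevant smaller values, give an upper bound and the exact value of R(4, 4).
R(4, 4) ≤ R(3, 4) + R(4, 3) = 9 + 9 = 18; exact value R(4, 4) = 18.

The Erdős–Szekeres recurrence R(r, s) ≤ R(r−1, s) + R(r, s−1) applied to (r, s) = (4, 4) gives
  R(4, 4) ≤ R(3, 4) + R(4, 3) = 9 + 9 = 18.
(Recall R(2, k) = k and R is symmetric.) Here the recurrence bound is tight: a matching lower-bound construction on K_{17} shows R(4, 4) > 17, so R(4, 4) = 18 exactly.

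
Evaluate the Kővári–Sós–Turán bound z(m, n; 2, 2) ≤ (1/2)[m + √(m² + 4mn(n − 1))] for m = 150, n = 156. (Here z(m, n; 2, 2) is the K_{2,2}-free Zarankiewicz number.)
z(150, 156; 2, 2) ≤ (1/2)[150 + √(150² + 4·150·156·155)] = (1/2)[150 + √14530500] = 1980.9446

Kővári–Sós–Turán: let r_1, ..., r_150 be the row sums and z = Σ r_i the total number of 1s. Each pair of columns can share at most one row with both entries 1 (else a 2×2 all-ones block appears), so Σ_i C(r_i, 2) ≤ C(156, 2) = 12090. By convexity Σ_i C(r_i, 2) ≥ 150·C(z/150, 2) = z(z − 150)/(2·150), giving z² − 150z − 150·156·155 ≤ 0 and hence z ≤ (1/2)[150 + √(22500 + 4·3627000)] = (1/2)[150 + √14530500] ≈ (1/2)(150 + 3811.8893) = 1980.9446.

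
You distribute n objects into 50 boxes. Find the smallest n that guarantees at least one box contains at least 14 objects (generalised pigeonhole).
n = (14 − 1)·50 + 1 = 651

By the generalised pigeonhole principle, to guarantee some box contains ≥ r objects we need more than (r − 1) · k objects total. Threshold: n = (r − 1) · k + 1. With r = 14 and k = 50: n = 13 · 50 + 1 = 650 + 1 = 651. For n = 650 = 13 · 50, we can put exactly 13 objects in every box, avoiding 14 in any single one — so 651 is tight.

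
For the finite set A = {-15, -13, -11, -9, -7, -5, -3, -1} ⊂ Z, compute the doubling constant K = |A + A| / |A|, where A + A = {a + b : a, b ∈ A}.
K = |A + A| / |A| = 15/8

Enumerate A + A = {a + b : a, b ∈ A}. With |A| = 8, there are |A|^2 = 64 ordered sum pairs; collecting distinct values, A + A = {-30, -28, -26, -24, -22, -20, -18, -16, -14, -12, -10, -8, -6, -4, -2}, so |A + A| = 15. Thus K = 15/8. Here |A + A| = 2|A| − 1 = 15, the minimum possible — so K = 15/8 is minimal, which holds iff A is an arithmetic progression.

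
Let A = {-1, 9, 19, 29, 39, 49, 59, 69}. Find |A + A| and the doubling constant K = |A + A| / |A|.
K = |A + A| / |A| = 15/8

Enumerate A + A = {a + b : a, b ∈ A}. With |A| = 8, there are |A|^2 = 64 ordered sum pairs; collecting distinct values, A + A = {-2, 8, 18, 28, 38, 48, 58, 68, 78, 88, 98, 108, 118, 128, 138}, so |A + A| = 15. Thus K = 15/8. Here |A + A| = 2|A| − 1 = 15, the minimum possible — so K = 15/8 is minimal, which holds iff A is an arithmetic progression.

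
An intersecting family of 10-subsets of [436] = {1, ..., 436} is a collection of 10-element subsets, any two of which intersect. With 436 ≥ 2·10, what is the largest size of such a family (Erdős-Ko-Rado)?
max |F| = C(435, 9) = 1414041835953656910

The Erdős-Ko-Rado theorem states: for n ≥ 2k, an intersecting family of k-subsets of an n-element set has size at most C(n − 1, k − 1), with equality for 'star' families {A ⊆ [n] : |A| = k, i ∈ A} (fix an element i). For n = 436, k = 10: C(435, 9) = 1414041835953656910.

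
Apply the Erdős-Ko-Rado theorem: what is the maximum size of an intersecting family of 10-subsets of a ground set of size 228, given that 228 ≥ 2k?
max |F| = C(227, 9) = 3755940526066300

The Erdős-Ko-Rado theorem states: for n ≥ 2k, an intersecting family of k-subsets of an n-element set has size at most C(n − 1, k − 1), with equality for 'star' families {A ⊆ [n] : |A| = k, i ∈ A} (fix an element i). For n = 228, k = 10: C(227, 9) = 3755940526066300.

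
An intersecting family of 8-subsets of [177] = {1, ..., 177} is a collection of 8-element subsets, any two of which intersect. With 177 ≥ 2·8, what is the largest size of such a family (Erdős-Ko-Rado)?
max |F| = C(176, 7) = 919790691600

The Erdős-Ko-Rado theorem states: for n ≥ 2k, an intersecting family of k-subsets of an n-element set has size at most C(n − 1, k − 1), with equality for 'star' families {A ⊆ [n] : |A| = k, i ∈ A} (fix an element i). For n = 177, k = 8: C(176, 7) = 919790691600.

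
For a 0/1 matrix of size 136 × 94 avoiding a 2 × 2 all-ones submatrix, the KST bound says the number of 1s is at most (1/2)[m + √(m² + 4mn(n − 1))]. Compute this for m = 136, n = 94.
z(136, 94; 2, 2) ≤ (1/2)[136 + √(136² + 4·136·94·93)] = (1/2)[136 + √4774144] = 1160.4907

Kővári–Sós–Turán: let r_1, ..., r_136 be the row sums and z = Σ r_i the total number of 1s. Each pair of columns can share at most one row with both entries 1 (else a 2×2 all-ones block appears), so Σ_i C(r_i, 2) ≤ C(94, 2) = 4371. By convexity Σ_i C(r_i, 2) ≥ 136·C(z/136, 2) = z(z − 136)/(2·136), giving z² − 136z − 136·94·93 ≤ 0 and hence z ≤ (1/2)[136 + √(18496 + 4·1188912)] = (1/2)[136 + √4774144] ≈ (1/2)(136 + 2184.9815) = 1160.4907.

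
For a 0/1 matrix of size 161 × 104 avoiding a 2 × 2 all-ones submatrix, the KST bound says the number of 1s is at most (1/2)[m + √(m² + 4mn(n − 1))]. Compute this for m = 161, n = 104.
z(161, 104; 2, 2) ≤ (1/2)[161 + √(161² + 4·161·104·103)] = (1/2)[161 + √6924449] = 1396.2174

Kővári–Sós–Turán: let r_1, ..., r_161 be the row sums and z = Σ r_i the total number of 1s. Each pair of columns can share at most one row with both entries 1 (else a 2×2 all-ones block appears), so Σ_i C(r_i, 2) ≤ C(104, 2) = 5356. By convexity Σ_i C(r_i, 2) ≥ 161·C(z/161, 2) = z(z − 161)/(2·161), giving z² − 161z − 161·104·103 ≤ 0 and hence z ≤ (1/2)[161 + √(25921 + 4·1724632)] = (1/2)[161 + √6924449] ≈ (1/2)(161 + 2631.4348) = 1396.2174.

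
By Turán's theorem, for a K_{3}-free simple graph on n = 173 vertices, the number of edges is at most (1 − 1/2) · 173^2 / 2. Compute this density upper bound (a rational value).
Turán density bound = (1/2) · 173^2/2 = 29929/4 ≈ 7482.25

Turán's theorem: ex(n, K_{r+1}) is achieved by the complete r-partite Turán graph T(n, r) with parts as balanced as possible, and is at most (1 − 1/r) · n^2/2. For r = 2, n = 173: the density bound is (1/2) · 29929/2 = 29929/4 ≈ 7482.25. The integer-valued extremum is e(T(173, 2)) = 7482, which is strictly less than the density bound 29929/4 since 2 ∤ 173 (the parts of T(173, 2) cannot all be equal).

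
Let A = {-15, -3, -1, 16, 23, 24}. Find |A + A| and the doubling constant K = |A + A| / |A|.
K = |A + A| / |A| = 21/6 = 7/2

Enumerate A + A = {a + b : a, b ∈ A}. With |A| = 6, there are |A|^2 = 36 ordered sum pairs; collecting distinct values, A + A = {-30, -18, -16, -6, -4, -2, 1, 8, 9, 13, 15, 20, 21, 22, 23, 32, 39, 40, 46, 47, 48}, so |A + A| = 21. Thus K = 21/6 = 7/2. For comparison, the minimum possible |A + A| over all 6-element sets is 2·6 − 1 = 11 (so min K = 11/6), attained only by arithmetic progressions.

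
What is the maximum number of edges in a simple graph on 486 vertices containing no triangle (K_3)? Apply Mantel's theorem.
ex(486, K_3) = ⌊486^2/4⌋ = 59049

Mantel (1907): a triangle-free graph on n vertices has at most ⌊n^2/4⌋ edges, with equality for the complete bipartite graph K_{⌊n/2⌋, ⌈n/2⌉}. For n = 486: ⌊486^2/4⌋ = ⌊236196/4⌋ = 59049. The extremal graph is K_{243, 243}, which has 243·243 = 59049 edges.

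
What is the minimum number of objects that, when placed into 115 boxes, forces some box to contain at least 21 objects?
n = (21 − 1)·115 + 1 = 2301

By the generalised pigeonhole principle, to guarantee some box contains ≥ r objects we need more than (r − 1) · k objects total. Threshold: n = (r − 1) · k + 1. With r = 21 and k = 115: n = 20 · 115 + 1 = 2300 + 1 = 2301. For n = 2300 = 20 · 115, we can put exactly 20 objects in every box, avoiding 21 in any single one — so 2301 is tight.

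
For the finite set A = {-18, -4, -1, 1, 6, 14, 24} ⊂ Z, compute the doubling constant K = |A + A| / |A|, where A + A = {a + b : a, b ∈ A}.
K = |A + A| / |A| = 26/7

Enumerate A + A = {a + b : a, b ∈ A}. With |A| = 7, there are |A|^2 = 49 ordered sum pairs; collecting distinct values, A + A = {-36, -22, -19, -17, -12, -8, -5, -4, -3, -2, 0, 2, 5, 6, 7, 10, 12, 13, 15, 20, 23, 25, 28, 30, 38, 48}, so |A + A| = 26. Thus K = 26/7. For comparison, the minimum possible |A + A| over all 7-element sets is 2·7 − 1 = 13 (so min K = 13/7), attained only by arithmetic progressions.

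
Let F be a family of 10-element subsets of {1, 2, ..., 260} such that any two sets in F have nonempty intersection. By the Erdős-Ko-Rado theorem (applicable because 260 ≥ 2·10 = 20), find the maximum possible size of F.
max |F| = C(259, 9) = 12557355990278176

The Erdős-Ko-Rado theorem states: for n ≥ 2k, an intersecting family of k-subsets of an n-element set has size at most C(n − 1, k − 1), with equality for 'star' families {A ⊆ [n] : |A| = k, i ∈ A} (fix an element i). For n = 260, k = 10: C(259, 9) = 12557355990278176.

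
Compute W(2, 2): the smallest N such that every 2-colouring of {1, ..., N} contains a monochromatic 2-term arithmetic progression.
W(2, 2) = 2 + 1 = 3

A 2-term AP is any pair of integers, so a monochromatic 2-AP exists iff some colour is used at least twice. With 2 colours, the colouring i ↦ i on {1, ..., 2} uses each colour once, avoiding any monochromatic pair, so W(2, 2) > 2. For {1, ..., 3}, pigeonhole forces two integers of the same colour, which form a monochromatic 2-AP. Hence W(2, 2) = 3.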